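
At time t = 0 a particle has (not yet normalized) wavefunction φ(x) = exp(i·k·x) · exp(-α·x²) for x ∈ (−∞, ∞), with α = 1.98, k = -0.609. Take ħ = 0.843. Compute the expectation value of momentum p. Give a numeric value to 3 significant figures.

-0.513

p φ = −iħ dφ/dx; then ⟨p⟩ = ∫ φ*·(pφ) dx / ∫|φ|² dx.
Gaussian moments: ∫x^(2j)·e^(−2αx²) dx = (2j−1)!!/(4α)^j · √(π/(2α)), odd powers integrate to 0; here √(π/(2α)) = 0.89069. Derivatives: φ′ = (ik − 2αx)·φ, φ″ = ((ik − 2αx)² − 2α)·φ; the odd-in-x pieces drop out.
State is unnormalized: ∫|φ|² dx = 0.89069, and ∫φ*·(−iħ φ') dx = -0.45727, so ⟨p⟩ = -0.45727 / 0.89069.
⟨p⟩ = -0.51339.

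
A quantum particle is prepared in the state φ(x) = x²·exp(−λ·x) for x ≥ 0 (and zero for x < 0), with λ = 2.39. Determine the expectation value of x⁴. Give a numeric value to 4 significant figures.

⟨x⁴⟩ = ∫ x⁴·|φ|² dx / ∫|φ|² dx (integrals over the domain).
Every integrand reduces to terms xʲ·e^(−2λx) on [0, ∞); use ∫₀^∞ xʲ·e^(−2λx) dx = j!/(2λ)^(j+1).
State is unnormalized: ∫|φ|² dx = 0.0096177, and ∫φ*·x⁴·φ dx = 0.030951, so ⟨x⁴⟩ = 0.030951 / 0.0096177.
⟨x⁴⟩ = 3.2181.

3.218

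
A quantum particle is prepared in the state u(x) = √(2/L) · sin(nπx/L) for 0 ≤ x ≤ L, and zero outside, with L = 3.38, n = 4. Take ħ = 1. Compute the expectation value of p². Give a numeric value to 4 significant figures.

13.82

p² u = −ħ² d²u/dx²; ⟨p²⟩ = −ħ² ∫ u*·u'' dx.
d/dx sin(nπx/L) = (nπ/L)·cos(nπx/L) and d²/dx² sin(nπx/L) = −(nπ/L)²·sin(nπx/L); on 0 ≤ x ≤ L, ∫sin²(nπx/L) dx = L/2 and ∫sin(nπx/L)·cos(nπx/L) dx = 0.
⟨p²⟩ = 13.822.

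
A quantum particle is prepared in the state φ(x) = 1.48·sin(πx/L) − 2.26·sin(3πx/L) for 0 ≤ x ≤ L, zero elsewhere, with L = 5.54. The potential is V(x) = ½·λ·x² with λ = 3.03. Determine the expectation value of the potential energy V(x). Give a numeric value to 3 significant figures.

⟨V⟩ = ∫ V(x)·|φ|² dx / ∫|φ|² dx.
On 0 ≤ x ≤ L (j ≠ l): ∫sin²(jπx/L) dx = L/2, ∫sin(jπx/L)·sin(lπx/L) dx = 0; diagonal moments ∫x·sin²(jπx/L) dx = L²/4, ∫x²·sin²(jπx/L) dx = L³·(1/6 − 1/(4j²π²)); cross terms ∫x·sin(jπx/L)·sin(lπx/L) dx = 0 for j + l even and −4jlL²/(π²(j² − l²)²) for j + l odd, ∫x²·sin(jπx/L)·sin(lπx/L) dx = (−1)^(j+l)·4jlL³/(π²(j² − l²)²); higher powers the same way via product-to-sum and parts.
State is unnormalized: ∫|φ|² dx = 20.215, and ∫φ*·V(x)·φ dx = 262.59, so ⟨V⟩ = 262.59 / 20.215.
⟨V⟩ = 12.990.

13.0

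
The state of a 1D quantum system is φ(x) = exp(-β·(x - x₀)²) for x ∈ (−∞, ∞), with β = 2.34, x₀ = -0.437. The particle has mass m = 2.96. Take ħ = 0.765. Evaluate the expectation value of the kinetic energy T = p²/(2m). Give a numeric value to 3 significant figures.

0.231

T = −(ħ²/2m) d²/dx², so ⟨T⟩ = −(ħ²/2m) ∫ φ*·φ'' dx / ∫|φ|² dx; with m = 2.96.
Gaussian moments (u = x − x₀): ∫u^(2j)·e^(−2βu²) du = (2j−1)!!/(4β)^j · √(π/(2β)), odd powers integrate to 0; here √(π/(2β)) = 0.81932. Derivatives: d/dx e^(−βu²) = −2βu·e^(−βu²), d²/dx² e^(−βu²) = (4β²u² − 2β)·e^(−βu²).
State is unnormalized: ∫|φ|² dx = 0.81932, and ∫φ*·(−ħ²/2m · φ'') dx = 0.18953, so ⟨T⟩ = 0.18953 / 0.81932.
⟨T⟩ = 0.23132.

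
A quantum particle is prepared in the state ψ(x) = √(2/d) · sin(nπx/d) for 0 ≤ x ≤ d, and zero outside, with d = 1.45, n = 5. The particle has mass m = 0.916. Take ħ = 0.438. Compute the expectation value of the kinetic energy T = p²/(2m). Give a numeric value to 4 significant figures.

T = −(ħ²/2m) d²/dx², so ⟨T⟩ = −(ħ²/2m) ∫ ψ*·ψ'' dx; with m = 0.916.
d/dx sin(nπx/d) = (nπ/d)·cos(nπx/d) and d²/dx² sin(nπx/d) = −(nπ/d)²·sin(nπx/d); on 0 ≤ x ≤ d, ∫sin²(nπx/d) dx = d/2 and ∫sin(nπx/d)·cos(nπx/d) dx = 0.
⟨T⟩ = 12.289.

12.29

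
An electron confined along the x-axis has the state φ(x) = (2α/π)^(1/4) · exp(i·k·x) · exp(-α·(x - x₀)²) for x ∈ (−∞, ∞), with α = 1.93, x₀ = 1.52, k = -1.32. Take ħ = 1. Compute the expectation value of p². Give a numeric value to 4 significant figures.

3.672

p² φ = −ħ² d²φ/dx²; ⟨p²⟩ = −ħ² ∫ φ*·φ'' dx.
Gaussian moments (u = x − x₀): ∫u^(2j)·e^(−2αu²) du = (2j−1)!!/(4α)^j · √(π/(2α)), odd powers integrate to 0; here √(π/(2α)) = 0.90216. Derivatives: φ′ = (ik − 2αu)·φ, φ″ = ((ik − 2αu)² − 2α)·φ; the odd-in-u pieces drop out.
⟨p²⟩ = 3.6724.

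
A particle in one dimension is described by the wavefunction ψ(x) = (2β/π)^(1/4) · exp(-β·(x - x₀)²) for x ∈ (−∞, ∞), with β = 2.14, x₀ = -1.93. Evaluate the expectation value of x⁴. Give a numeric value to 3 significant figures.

16.5

⟨x⁴⟩ = ∫ x⁴·|ψ|² dx (integrals over the domain).
Gaussian moments (u = x − x₀): ∫u^(2j)·e^(−2βu²) du = (2j−1)!!/(4β)^j · √(π/(2β)), odd powers integrate to 0; here √(π/(2β)) = 0.85675.
⟨x⁴⟩ = 16.527.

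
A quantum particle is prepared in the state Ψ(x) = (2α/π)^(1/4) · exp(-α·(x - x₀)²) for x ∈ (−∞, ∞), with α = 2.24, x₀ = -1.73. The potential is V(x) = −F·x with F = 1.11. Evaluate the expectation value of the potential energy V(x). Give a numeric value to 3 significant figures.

1.92

⟨V⟩ = ∫ V(x)·|Ψ|² dx.
Gaussian moments (u = x − x₀): ∫u^(2j)·e^(−2αu²) du = (2j−1)!!/(4α)^j · √(π/(2α)), odd powers integrate to 0; here √(π/(2α)) = 0.83741.
⟨V⟩ = 1.9203.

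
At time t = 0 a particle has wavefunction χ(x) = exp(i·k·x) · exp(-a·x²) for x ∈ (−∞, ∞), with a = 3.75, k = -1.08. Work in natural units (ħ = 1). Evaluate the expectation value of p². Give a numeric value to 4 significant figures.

4.916

p² χ = −ħ² d²χ/dx²; ⟨p²⟩ = −ħ² ∫ χ*·χ'' dx / ∫|χ|² dx.
Gaussian moments: ∫x^(2j)·e^(−2ax²) dx = (2j−1)!!/(4a)^j · √(π/(2a)), odd powers integrate to 0; here √(π/(2a)) = 0.64721. Derivatives: χ′ = (ik − 2ax)·χ, χ″ = ((ik − 2ax)² − 2a)·χ; the odd-in-x pieces drop out.
State is unnormalized: ∫|χ|² dx = 0.64721, and ∫χ*·(−ħ² χ'') dx = 3.1819, so ⟨p²⟩ = 3.1819 / 0.64721.
⟨p²⟩ = 4.9164.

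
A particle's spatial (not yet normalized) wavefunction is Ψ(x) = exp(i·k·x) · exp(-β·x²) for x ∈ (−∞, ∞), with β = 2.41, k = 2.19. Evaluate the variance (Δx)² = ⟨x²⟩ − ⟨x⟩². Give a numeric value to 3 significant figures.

0.104

Compute ⟨x⟩ and ⟨x²⟩ separately, then (Δx)² = ⟨x²⟩ − ⟨x⟩².
Gaussian moments: ∫x^(2j)·e^(−2βx²) dx = (2j−1)!!/(4β)^j · √(π/(2β)), odd powers integrate to 0; here √(π/(2β)) = 0.80733.
Normalization: ∫|Ψ|² dx = 0.80733.
⟨x⟩ = 0.0000 and ⟨x²⟩ = 0.10373.
(Δx)² = 0.10373 − (0.0000)² = 0.10373.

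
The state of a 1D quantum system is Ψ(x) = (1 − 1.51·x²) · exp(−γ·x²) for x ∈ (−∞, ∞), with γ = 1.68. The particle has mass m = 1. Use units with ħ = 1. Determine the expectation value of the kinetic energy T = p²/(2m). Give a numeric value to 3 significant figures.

T = −(ħ²/2m) d²/dx², so ⟨T⟩ = −(ħ²/2m) ∫ Ψ*·Ψ'' dx / ∫|Ψ|² dx; with m = 1.
Expand each integrand as polynomial × e^(−2γx²) and use ∫x^(2j)·e^(−2γx²) dx = (2j−1)!!/(4γ)^j · √(π/(2γ)), odd powers → 0; here √(π/(2γ)) = 0.96695. Differentiate with the product rule, d/dx e^(−γx²) = −2γx·e^(−γx²).
State is unnormalized: ∫|Ψ|² dx = 0.67887, and ∫Ψ*·(−ħ²/2m · Ψ'') dx = 1.4643, so ⟨T⟩ = 1.4643 / 0.67887.
⟨T⟩ = 2.1570.

2.16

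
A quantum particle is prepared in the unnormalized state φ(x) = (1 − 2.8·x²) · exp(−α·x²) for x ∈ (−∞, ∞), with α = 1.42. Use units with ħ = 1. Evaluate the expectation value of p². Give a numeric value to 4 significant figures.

7.045

p² φ = −ħ² d²φ/dx²; ⟨p²⟩ = −ħ² ∫ φ*·φ'' dx / ∫|φ|² dx.
Expand each integrand as polynomial × e^(−2αx²) and use ∫x^(2j)·e^(−2αx²) dx = (2j−1)!!/(4α)^j · √(π/(2α)), odd powers → 0; here √(π/(2α)) = 1.0518. Differentiate with the product rule, d/dx e^(−αx²) = −2αx·e^(−αx²).
State is unnormalized: ∫|φ|² dx = 0.78157, and ∫φ*·(−ħ² φ'') dx = 5.5065, so ⟨p²⟩ = 5.5065 / 0.78157.
⟨p²⟩ = 7.0454.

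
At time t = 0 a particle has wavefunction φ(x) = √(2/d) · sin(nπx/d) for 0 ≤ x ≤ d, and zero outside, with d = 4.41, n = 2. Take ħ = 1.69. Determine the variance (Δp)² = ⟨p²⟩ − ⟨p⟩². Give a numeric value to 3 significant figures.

Compute ⟨p⟩ and ⟨p²⟩ separately; (Δp)² = ⟨p²⟩ − ⟨p⟩².
d/dx sin(nπx/d) = (nπ/d)·cos(nπx/d) and d²/dx² sin(nπx/d) = −(nπ/d)²·sin(nπx/d); on 0 ≤ x ≤ d, ∫sin²(nπx/d) dx = d/2 and ∫sin(nπx/d)·cos(nπx/d) dx = 0.
⟨p⟩ = 0.0000 and ⟨p²⟩ = 5.7977.
(Δp)² = 5.7977 − (0.0000)² = 5.7977.

5.80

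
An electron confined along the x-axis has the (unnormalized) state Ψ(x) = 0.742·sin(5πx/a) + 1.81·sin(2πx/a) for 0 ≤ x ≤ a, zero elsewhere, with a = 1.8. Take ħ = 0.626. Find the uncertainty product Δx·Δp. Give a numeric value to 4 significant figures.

1.399

Δx = √(⟨x²⟩−⟨x⟩²), Δp = √(⟨p²⟩−⟨p⟩²).
On 0 ≤ x ≤ a (j ≠ l): ∫sin²(jπx/a) dx = a/2, ∫sin(jπx/a)·sin(lπx/a) dx = 0; diagonal moments ∫x·sin²(jπx/a) dx = a²/4, ∫x²·sin²(jπx/a) dx = a³·(1/6 − 1/(4j²π²)); cross terms ∫x·sin(jπx/a)·sin(lπx/a) dx = 0 for j + l even and −4jla²/(π²(j² − l²)²) for j + l odd, ∫x²·sin(jπx/a)·sin(lπx/a) dx = (−1)^(j+l)·4jla³/(π²(j² − l²)²); higher powers the same way via product-to-sum and parts. d²/dx² sin(jπx/a) = −(jπ/a)²·sin(jπx/a); on 0 ≤ x ≤ a, ∫sin²(jπx/a) dx = a/2 and ∫sin(jπx/a)·sin(lπx/a) dx = 0 for j ≠ l, so only diagonal terms survive in ∫|Ψ|² and ∫Ψ·Ψ″; ∫Ψ·Ψ′ dx = [Ψ²/2] between the walls = 0.
Normalization: ∫|Ψ|² dx = 3.4440.
⟨x⟩ = 0.87678, ⟨x²⟩ = 1.0021 ⇒ Δx = 0.48310.
⟨p⟩ = 0.0000, ⟨p²⟩ = 8.3816 ⇒ Δp = 2.8951.
Δx·Δp = 1.3986.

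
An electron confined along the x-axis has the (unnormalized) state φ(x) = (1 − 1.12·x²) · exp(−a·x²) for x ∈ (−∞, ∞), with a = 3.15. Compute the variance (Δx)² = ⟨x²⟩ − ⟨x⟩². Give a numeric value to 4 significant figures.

0.05490

Compute ⟨x⟩ and ⟨x²⟩ separately, then (Δx)² = ⟨x²⟩ − ⟨x⟩².
Expand each integrand as polynomial × e^(−2ax²) and use ∫x^(2j)·e^(−2ax²) dx = (2j−1)!!/(4a)^j · √(π/(2a)), odd powers → 0; here √(π/(2a)) = 0.70616.
Normalization: ∫|φ|² dx = 0.59736.
⟨x⟩ = 0.0000 and ⟨x²⟩ = 0.054902.
(Δx)² = 0.054902 − (0.0000)² = 0.054902.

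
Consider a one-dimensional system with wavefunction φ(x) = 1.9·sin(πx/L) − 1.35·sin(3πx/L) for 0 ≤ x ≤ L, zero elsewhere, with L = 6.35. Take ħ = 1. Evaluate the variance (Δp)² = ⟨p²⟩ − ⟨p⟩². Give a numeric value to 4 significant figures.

0.9017

Compute ⟨p⟩ and ⟨p²⟩ separately; (Δp)² = ⟨p²⟩ − ⟨p⟩².
d²/dx² sin(jπx/L) = −(jπ/L)²·sin(jπx/L); on 0 ≤ x ≤ L, ∫sin²(jπx/L) dx = L/2 and ∫sin(jπx/L)·sin(lπx/L) dx = 0 for j ≠ l, so only diagonal terms survive in ∫|φ|² and ∫φ·φ″; ∫φ·φ′ dx = [φ²/2] between the walls = 0.
Normalization: ∫|φ|² dx = 17.248.
⟨p⟩ = 0.0000 and ⟨p²⟩ = 0.90168.
(Δp)² = 0.90168 − (0.0000)² = 0.90168.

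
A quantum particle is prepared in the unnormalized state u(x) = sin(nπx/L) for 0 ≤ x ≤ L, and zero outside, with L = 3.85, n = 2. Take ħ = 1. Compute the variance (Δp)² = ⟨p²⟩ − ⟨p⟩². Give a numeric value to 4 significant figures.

Compute ⟨p⟩ and ⟨p²⟩ separately; (Δp)² = ⟨p²⟩ − ⟨p⟩².
d/dx sin(nπx/L) = (nπ/L)·cos(nπx/L) and d²/dx² sin(nπx/L) = −(nπ/L)²·sin(nπx/L); on 0 ≤ x ≤ L, ∫sin²(nπx/L) dx = L/2 and ∫sin(nπx/L)·cos(nπx/L) dx = 0.
Normalization: ∫|u|² dx = 1.9250.
⟨p⟩ = 0.0000 and ⟨p²⟩ = 2.6634.
(Δp)² = 2.6634 − (0.0000)² = 2.6634.

2.663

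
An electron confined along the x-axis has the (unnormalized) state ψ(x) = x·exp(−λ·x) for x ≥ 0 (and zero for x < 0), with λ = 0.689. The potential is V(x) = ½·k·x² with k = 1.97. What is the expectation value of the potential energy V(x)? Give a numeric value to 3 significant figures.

⟨V⟩ = ∫ V(x)·|ψ|² dx / ∫|ψ|² dx.
Every integrand reduces to terms xʲ·e^(−2λx) on [0, ∞); use ∫₀^∞ xʲ·e^(−2λx) dx = j!/(2λ)^(j+1).
State is unnormalized: ∫|ψ|² dx = 0.76433, and ∫ψ*·V(x)·ψ dx = 4.7577, so ⟨V⟩ = 4.7577 / 0.76433.
⟨V⟩ = 6.2247.

6.22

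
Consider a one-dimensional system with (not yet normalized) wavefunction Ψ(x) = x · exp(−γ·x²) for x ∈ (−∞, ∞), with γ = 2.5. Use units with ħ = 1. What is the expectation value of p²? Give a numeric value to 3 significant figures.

7.50

p² Ψ = −ħ² d²Ψ/dx²; ⟨p²⟩ = −ħ² ∫ Ψ*·Ψ'' dx / ∫|Ψ|² dx.
Expand each integrand as polynomial × e^(−2γx²) and use ∫x^(2j)·e^(−2γx²) dx = (2j−1)!!/(4γ)^j · √(π/(2γ)), odd powers → 0; here √(π/(2γ)) = 0.79267. Differentiate with the product rule, d/dx e^(−γx²) = −2γx·e^(−γx²).
State is unnormalized: ∫|Ψ|² dx = 0.079267, and ∫Ψ*·(−ħ² Ψ'') dx = 0.59450, so ⟨p²⟩ = 0.59450 / 0.079267.
⟨p²⟩ = 7.5000.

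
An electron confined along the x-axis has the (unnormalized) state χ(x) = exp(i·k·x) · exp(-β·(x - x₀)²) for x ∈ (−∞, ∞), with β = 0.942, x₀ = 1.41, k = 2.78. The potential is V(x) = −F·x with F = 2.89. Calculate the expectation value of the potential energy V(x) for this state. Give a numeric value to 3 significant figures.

-4.07

⟨V⟩ = ∫ V(x)·|χ|² dx / ∫|χ|² dx.
Gaussian moments (u = x − x₀): ∫u^(2j)·e^(−2βu²) du = (2j−1)!!/(4β)^j · √(π/(2β)), odd powers integrate to 0; here √(π/(2β)) = 1.2913.
State is unnormalized: ∫|χ|² dx = 1.2913, and ∫χ*·V(x)·χ dx = -5.2620, so ⟨V⟩ = -5.2620 / 1.2913.
⟨V⟩ = -4.0749.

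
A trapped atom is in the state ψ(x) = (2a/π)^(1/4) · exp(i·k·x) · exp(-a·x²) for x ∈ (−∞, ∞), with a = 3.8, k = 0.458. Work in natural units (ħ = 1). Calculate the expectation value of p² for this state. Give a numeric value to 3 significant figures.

4.01

p² ψ = −ħ² d²ψ/dx²; ⟨p²⟩ = −ħ² ∫ ψ*·ψ'' dx.
Gaussian moments: ∫x^(2j)·e^(−2ax²) dx = (2j−1)!!/(4a)^j · √(π/(2a)), odd powers integrate to 0; here √(π/(2a)) = 0.64294. Derivatives: ψ′ = (ik − 2ax)·ψ, ψ″ = ((ik − 2ax)² − 2a)·ψ; the odd-in-x pieces drop out.
⟨p²⟩ = 4.0098.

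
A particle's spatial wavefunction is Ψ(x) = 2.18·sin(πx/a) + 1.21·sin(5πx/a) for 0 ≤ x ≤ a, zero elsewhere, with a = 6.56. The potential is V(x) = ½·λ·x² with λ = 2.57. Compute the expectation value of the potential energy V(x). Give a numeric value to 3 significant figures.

⟨V⟩ = ∫ V(x)·|Ψ|² dx / ∫|Ψ|² dx.
On 0 ≤ x ≤ a (j ≠ l): ∫sin²(jπx/a) dx = a/2, ∫sin(jπx/a)·sin(lπx/a) dx = 0; diagonal moments ∫x·sin²(jπx/a) dx = a²/4, ∫x²·sin²(jπx/a) dx = a³·(1/6 − 1/(4j²π²)); cross terms ∫x·sin(jπx/a)·sin(lπx/a) dx = 0 for j + l even and −4jla²/(π²(j² − l²)²) for j + l odd, ∫x²·sin(jπx/a)·sin(lπx/a) dx = (−1)^(j+l)·4jla³/(π²(j² − l²)²); higher powers the same way via product-to-sum and parts.
State is unnormalized: ∫|Ψ|² dx = 20.390, and ∫Ψ*·V(x)·Ψ dx = 338.37, so ⟨V⟩ = 338.37 / 20.390.
⟨V⟩ = 16.595.

16.6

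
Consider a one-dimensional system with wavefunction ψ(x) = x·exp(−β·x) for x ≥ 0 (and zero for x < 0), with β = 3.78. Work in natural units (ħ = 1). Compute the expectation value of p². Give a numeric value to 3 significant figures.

p² ψ = −ħ² d²ψ/dx²; ⟨p²⟩ = −ħ² ∫ ψ*·ψ'' dx / ∫|ψ|² dx.
Differentiate x·exp(−β·x) with the product rule; every integrand then reduces to terms xʲ·e^(−2βx) on [0, ∞), with ∫₀^∞ xʲ·e^(−2βx) dx = j!/(2β)^(j+1).
State is unnormalized: ∫|ψ|² dx = 0.0046288, and ∫ψ*·(−ħ² ψ'') dx = 0.066138, so ⟨p²⟩ = 0.066138 / 0.0046288.
⟨p²⟩ = 14.288.

14.3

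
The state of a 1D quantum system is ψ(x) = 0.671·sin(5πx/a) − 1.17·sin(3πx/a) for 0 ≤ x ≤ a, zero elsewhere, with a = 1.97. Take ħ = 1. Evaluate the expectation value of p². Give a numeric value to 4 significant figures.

32.96

p² ψ = −ħ² d²ψ/dx²; ⟨p²⟩ = −ħ² ∫ ψ*·ψ'' dx / ∫|ψ|² dx.
d²/dx² sin(jπx/a) = −(jπ/a)²·sin(jπx/a); on 0 ≤ x ≤ a, ∫sin²(jπx/a) dx = a/2 and ∫sin(jπx/a)·sin(lπx/a) dx = 0 for j ≠ l, so only diagonal terms survive in ∫|ψ|² and ∫ψ·ψ″; ∫ψ·ψ′ dx = [ψ²/2] between the walls = 0.
State is unnormalized: ∫|ψ|² dx = 1.7919, and ∫ψ*·(−ħ² ψ'') dx = 59.058, so ⟨p²⟩ = 59.058 / 1.7919.
⟨p²⟩ = 32.959.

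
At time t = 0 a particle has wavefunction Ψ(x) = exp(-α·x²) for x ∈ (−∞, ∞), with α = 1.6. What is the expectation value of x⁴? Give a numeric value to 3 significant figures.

0.0732

⟨x⁴⟩ = ∫ x⁴·|Ψ|² dx / ∫|Ψ|² dx (integrals over the domain).
Gaussian moments: ∫x^(2j)·e^(−2αx²) dx = (2j−1)!!/(4α)^j · √(π/(2α)), odd powers integrate to 0; here √(π/(2α)) = 0.99083.
State is unnormalized: ∫|Ψ|² dx = 0.99083, and ∫Ψ*·x⁴·Ψ dx = 0.072571, so ⟨x⁴⟩ = 0.072571 / 0.99083.
⟨x⁴⟩ = 0.073242.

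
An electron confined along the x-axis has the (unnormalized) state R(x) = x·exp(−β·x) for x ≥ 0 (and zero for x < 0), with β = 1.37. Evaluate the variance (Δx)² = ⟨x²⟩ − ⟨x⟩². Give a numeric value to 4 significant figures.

0.3996

Compute ⟨x⟩ and ⟨x²⟩ separately, then (Δx)² = ⟨x²⟩ − ⟨x⟩².
Every integrand reduces to terms xʲ·e^(−2βx) on [0, ∞); use ∫₀^∞ xʲ·e^(−2βx) dx = j!/(2β)^(j+1).
Normalization: ∫|R|² dx = 0.097225.
⟨x⟩ = 1.0949 and ⟨x²⟩ = 1.5984.
(Δx)² = 1.5984 − (1.0949)² = 0.39960.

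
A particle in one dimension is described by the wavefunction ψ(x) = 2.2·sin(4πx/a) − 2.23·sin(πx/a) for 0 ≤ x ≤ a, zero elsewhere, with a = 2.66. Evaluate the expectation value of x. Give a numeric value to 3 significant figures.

1.37

⟨x⟩ = ∫ x·|ψ|² dx / ∫|ψ|² dx (integrals over the domain).
On 0 ≤ x ≤ a (j ≠ l): ∫sin²(jπx/a) dx = a/2, ∫sin(jπx/a)·sin(lπx/a) dx = 0; diagonal moments ∫x·sin²(jπx/a) dx = a²/4, ∫x²·sin²(jπx/a) dx = a³·(1/6 − 1/(4j²π²)); cross terms ∫x·sin(jπx/a)·sin(lπx/a) dx = 0 for j + l even and −4jla²/(π²(j² − l²)²) for j + l odd, ∫x²·sin(jπx/a)·sin(lπx/a) dx = (−1)^(j+l)·4jla³/(π²(j² − l²)²); higher powers the same way via product-to-sum and parts.
State is unnormalized: ∫|ψ|² dx = 13.051, and ∫ψ*·x·ψ dx = 17.858, so ⟨x⟩ = 17.858 / 13.051.
⟨x⟩ = 1.3683.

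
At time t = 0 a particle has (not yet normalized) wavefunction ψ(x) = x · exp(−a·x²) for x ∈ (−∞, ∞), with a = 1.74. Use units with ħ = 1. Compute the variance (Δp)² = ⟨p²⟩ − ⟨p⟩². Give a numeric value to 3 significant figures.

5.22

Compute ⟨p⟩ and ⟨p²⟩ separately; (Δp)² = ⟨p²⟩ − ⟨p⟩².
Expand each integrand as polynomial × e^(−2ax²) and use ∫x^(2j)·e^(−2ax²) dx = (2j−1)!!/(4a)^j · √(π/(2a)), odd powers → 0; here √(π/(2a)) = 0.95013. Differentiate with the product rule, d/dx e^(−ax²) = −2ax·e^(−ax²).
Normalization: ∫|ψ|² dx = 0.13651.
⟨p⟩ = 0.0000 and ⟨p²⟩ = 5.2200.
(Δp)² = 5.2200 − (0.0000)² = 5.2200.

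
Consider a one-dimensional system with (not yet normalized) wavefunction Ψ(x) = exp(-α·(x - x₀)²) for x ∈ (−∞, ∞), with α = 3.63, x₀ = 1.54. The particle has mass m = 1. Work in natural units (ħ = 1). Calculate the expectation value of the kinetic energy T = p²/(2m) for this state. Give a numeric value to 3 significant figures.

1.82

T = −(ħ²/2m) d²/dx², so ⟨T⟩ = −(ħ²/2m) ∫ Ψ*·Ψ'' dx / ∫|Ψ|² dx; with m = 1.
Gaussian moments (u = x − x₀): ∫u^(2j)·e^(−2αu²) du = (2j−1)!!/(4α)^j · √(π/(2α)), odd powers integrate to 0; here √(π/(2α)) = 0.65782. Derivatives: d/dx e^(−αu²) = −2αu·e^(−αu²), d²/dx² e^(−αu²) = (4α²u² − 2α)·e^(−αu²).
State is unnormalized: ∫|Ψ|² dx = 0.65782, and ∫Ψ*·(−ħ²/2m · Ψ'') dx = 1.1939, so ⟨T⟩ = 1.1939 / 0.65782.
⟨T⟩ = 1.8150.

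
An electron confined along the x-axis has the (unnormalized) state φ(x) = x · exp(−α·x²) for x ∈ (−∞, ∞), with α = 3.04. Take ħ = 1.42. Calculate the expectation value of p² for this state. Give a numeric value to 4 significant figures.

18.39

p² φ = −ħ² d²φ/dx²; ⟨p²⟩ = −ħ² ∫ φ*·φ'' dx / ∫|φ|² dx.
Expand each integrand as polynomial × e^(−2αx²) and use ∫x^(2j)·e^(−2αx²) dx = (2j−1)!!/(4α)^j · √(π/(2α)), odd powers → 0; here √(π/(2α)) = 0.71882. Differentiate with the product rule, d/dx e^(−αx²) = −2αx·e^(−αx²).
State is unnormalized: ∫|φ|² dx = 0.059114, and ∫φ*·(−ħ² φ'') dx = 1.0871, so ⟨p²⟩ = 1.0871 / 0.059114.
⟨p²⟩ = 18.390.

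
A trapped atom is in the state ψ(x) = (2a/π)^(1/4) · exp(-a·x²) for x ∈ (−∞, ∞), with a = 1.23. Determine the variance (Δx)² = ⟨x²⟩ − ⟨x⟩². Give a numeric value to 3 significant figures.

Compute ⟨x⟩ and ⟨x²⟩ separately, then (Δx)² = ⟨x²⟩ − ⟨x⟩².
Gaussian moments: ∫x^(2j)·e^(−2ax²) dx = (2j−1)!!/(4a)^j · √(π/(2a)), odd powers integrate to 0; here √(π/(2a)) = 1.1301.
⟨x⟩ = 0.0000 and ⟨x²⟩ = 0.20325.
(Δx)² = 0.20325 − (0.0000)² = 0.20325.

0.203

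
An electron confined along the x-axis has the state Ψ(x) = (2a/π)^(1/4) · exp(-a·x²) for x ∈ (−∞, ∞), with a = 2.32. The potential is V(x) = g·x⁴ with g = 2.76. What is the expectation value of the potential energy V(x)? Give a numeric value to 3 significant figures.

0.0961

⟨V⟩ = ∫ V(x)·|Ψ|² dx.
Gaussian moments: ∫x^(2j)·e^(−2ax²) dx = (2j−1)!!/(4a)^j · √(π/(2a)), odd powers integrate to 0; here √(π/(2a)) = 0.82284.
⟨V⟩ = 0.096147.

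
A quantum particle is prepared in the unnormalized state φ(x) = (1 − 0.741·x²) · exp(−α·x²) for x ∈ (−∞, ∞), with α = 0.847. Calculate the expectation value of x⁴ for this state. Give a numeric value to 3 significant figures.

0.180

⟨x⁴⟩ = ∫ x⁴·|φ|² dx / ∫|φ|² dx (integrals over the domain).
Expand each integrand as polynomial × e^(−2αx²) and use ∫x^(2j)·e^(−2αx²) dx = (2j−1)!!/(4α)^j · √(π/(2α)), odd powers → 0; here √(π/(2α)) = 1.3618.
State is unnormalized: ∫|φ|² dx = 0.96155, and ∫φ*·x⁴·φ dx = 0.17337, so ⟨x⁴⟩ = 0.17337 / 0.96155.
⟨x⁴⟩ = 0.18030.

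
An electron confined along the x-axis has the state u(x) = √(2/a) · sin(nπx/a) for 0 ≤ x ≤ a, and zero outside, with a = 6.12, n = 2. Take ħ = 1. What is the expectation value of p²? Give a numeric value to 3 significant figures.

p² u = −ħ² d²u/dx²; ⟨p²⟩ = −ħ² ∫ u*·u'' dx.
d/dx sin(nπx/a) = (nπ/a)·cos(nπx/a) and d²/dx² sin(nπx/a) = −(nπ/a)²·sin(nπx/a); on 0 ≤ x ≤ a, ∫sin²(nπx/a) dx = a/2 and ∫sin(nπx/a)·cos(nπx/a) dx = 0.
⟨p²⟩ = 1.0540.

1.05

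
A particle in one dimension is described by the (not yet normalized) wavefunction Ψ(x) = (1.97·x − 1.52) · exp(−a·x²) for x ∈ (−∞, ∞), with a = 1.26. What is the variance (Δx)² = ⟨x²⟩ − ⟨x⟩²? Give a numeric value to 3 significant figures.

Compute ⟨x⟩ and ⟨x²⟩ separately, then (Δx)² = ⟨x²⟩ − ⟨x⟩².
Expand each integrand as polynomial × e^(−2ax²) and use ∫x^(2j)·e^(−2ax²) dx = (2j−1)!!/(4a)^j · √(π/(2a)), odd powers → 0; here √(π/(2a)) = 1.1165.
Normalization: ∫|Ψ|² dx = 3.4394.
⟨x⟩ = -0.38574 and ⟨x²⟩ = 0.29761.
(Δx)² = 0.29761 − (-0.38574)² = 0.14881.

0.149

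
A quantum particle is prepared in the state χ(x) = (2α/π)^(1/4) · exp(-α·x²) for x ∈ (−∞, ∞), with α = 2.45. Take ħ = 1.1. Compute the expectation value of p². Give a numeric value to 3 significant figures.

2.96

p² χ = −ħ² d²χ/dx²; ⟨p²⟩ = −ħ² ∫ χ*·χ'' dx.
Gaussian moments: ∫x^(2j)·e^(−2αx²) dx = (2j−1)!!/(4α)^j · √(π/(2α)), odd powers integrate to 0; here √(π/(2α)) = 0.80071. Derivatives: d/dx e^(−αx²) = −2αx·e^(−αx²), d²/dx² e^(−αx²) = (4α²x² − 2α)·e^(−αx²).
⟨p²⟩ = 2.9645.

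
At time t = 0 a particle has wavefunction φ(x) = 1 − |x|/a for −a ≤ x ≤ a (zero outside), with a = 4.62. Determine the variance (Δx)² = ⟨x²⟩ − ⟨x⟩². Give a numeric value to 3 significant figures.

2.13

Compute ⟨x⟩ and ⟨x²⟩ separately, then (Δx)² = ⟨x²⟩ − ⟨x⟩².
φ is even, so ∫ over [−a, a] = 2∫₀ᵃ with φ = 1 − x/a there: ∫₀ᵃ (1 − x/a)² dx = a/3, ∫₀ᵃ x²(1 − x/a)² dx = a³/30, ∫₀ᵃ x⁴(1 − x/a)² dx = a⁵/105.
Normalization: ∫|φ|² dx = 3.0800.
⟨x⟩ = 0.0000 and ⟨x²⟩ = 2.1344.
(Δx)² = 2.1344 − (0.0000)² = 2.1344.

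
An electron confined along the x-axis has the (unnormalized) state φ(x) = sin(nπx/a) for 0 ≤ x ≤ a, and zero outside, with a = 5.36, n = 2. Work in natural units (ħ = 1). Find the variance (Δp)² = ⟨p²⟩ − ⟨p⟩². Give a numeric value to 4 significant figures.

Compute ⟨p⟩ and ⟨p²⟩ separately; (Δp)² = ⟨p²⟩ − ⟨p⟩².
d/dx sin(nπx/a) = (nπ/a)·cos(nπx/a) and d²/dx² sin(nπx/a) = −(nπ/a)²·sin(nπx/a); on 0 ≤ x ≤ a, ∫sin²(nπx/a) dx = a/2 and ∫sin(nπx/a)·cos(nπx/a) dx = 0.
Normalization: ∫|φ|² dx = 2.6800.
⟨p⟩ = 0.0000 and ⟨p²⟩ = 1.3741.
(Δp)² = 1.3741 − (0.0000)² = 1.3741.

1.374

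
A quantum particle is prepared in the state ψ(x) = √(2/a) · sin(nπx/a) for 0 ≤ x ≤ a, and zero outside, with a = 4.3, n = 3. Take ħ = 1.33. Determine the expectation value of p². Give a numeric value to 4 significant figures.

8.498

p² ψ = −ħ² d²ψ/dx²; ⟨p²⟩ = −ħ² ∫ ψ*·ψ'' dx.
d/dx sin(nπx/a) = (nπ/a)·cos(nπx/a) and d²/dx² sin(nπx/a) = −(nπ/a)²·sin(nπx/a); on 0 ≤ x ≤ a, ∫sin²(nπx/a) dx = a/2 and ∫sin(nπx/a)·cos(nπx/a) dx = 0.
⟨p²⟩ = 8.4978.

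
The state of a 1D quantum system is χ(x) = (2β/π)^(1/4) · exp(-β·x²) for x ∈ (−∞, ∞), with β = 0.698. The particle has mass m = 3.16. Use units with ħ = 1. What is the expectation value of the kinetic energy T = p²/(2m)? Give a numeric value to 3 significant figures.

0.110

T = −(ħ²/2m) d²/dx², so ⟨T⟩ = −(ħ²/2m) ∫ χ*·χ'' dx; with m = 3.16.
Gaussian moments: ∫x^(2j)·e^(−2βx²) dx = (2j−1)!!/(4β)^j · √(π/(2β)), odd powers integrate to 0; here √(π/(2β)) = 1.5001. Derivatives: d/dx e^(−βx²) = −2βx·e^(−βx²), d²/dx² e^(−βx²) = (4β²x² − 2β)·e^(−βx²).
⟨T⟩ = 0.11044.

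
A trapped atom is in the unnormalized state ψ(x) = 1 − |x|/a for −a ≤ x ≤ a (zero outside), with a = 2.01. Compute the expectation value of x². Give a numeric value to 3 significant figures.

⟨x²⟩ = ∫ x²·|ψ|² dx / ∫|ψ|² dx (integrals over the domain).
ψ is even, so ∫ over [−a, a] = 2∫₀ᵃ with ψ = 1 − x/a there: ∫₀ᵃ (1 − x/a)² dx = a/3, ∫₀ᵃ x²(1 − x/a)² dx = a³/30, ∫₀ᵃ x⁴(1 − x/a)² dx = a⁵/105.
State is unnormalized: ∫|ψ|² dx = 1.3400, and ∫ψ*·x²·ψ dx = 0.54137, so ⟨x²⟩ = 0.54137 / 1.3400.
⟨x²⟩ = 0.40401.

0.404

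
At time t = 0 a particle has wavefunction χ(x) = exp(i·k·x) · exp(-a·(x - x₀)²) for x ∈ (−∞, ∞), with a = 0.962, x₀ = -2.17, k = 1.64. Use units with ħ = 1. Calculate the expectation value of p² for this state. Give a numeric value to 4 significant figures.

p² χ = −ħ² d²χ/dx²; ⟨p²⟩ = −ħ² ∫ χ*·χ'' dx / ∫|χ|² dx.
Gaussian moments (u = x − x₀): ∫u^(2j)·e^(−2au²) du = (2j−1)!!/(4a)^j · √(π/(2a)), odd powers integrate to 0; here √(π/(2a)) = 1.2778. Derivatives: χ′ = (ik − 2au)·χ, χ″ = ((ik − 2au)² − 2a)·χ; the odd-in-u pieces drop out.
State is unnormalized: ∫|χ|² dx = 1.2778, and ∫χ*·(−ħ² χ'') dx = 4.6661, so ⟨p²⟩ = 4.6661 / 1.2778.
⟨p²⟩ = 3.6516.

3.652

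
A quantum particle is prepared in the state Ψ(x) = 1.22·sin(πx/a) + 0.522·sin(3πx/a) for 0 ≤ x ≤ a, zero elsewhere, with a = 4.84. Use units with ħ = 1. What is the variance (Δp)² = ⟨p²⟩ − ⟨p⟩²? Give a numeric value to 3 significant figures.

Compute ⟨p⟩ and ⟨p²⟩ separately; (Δp)² = ⟨p²⟩ − ⟨p⟩².
d²/dx² sin(jπx/a) = −(jπ/a)²·sin(jπx/a); on 0 ≤ x ≤ a, ∫sin²(jπx/a) dx = a/2 and ∫sin(jπx/a)·sin(lπx/a) dx = 0 for j ≠ l, so only diagonal terms survive in ∫|Ψ|² and ∫Ψ·Ψ″; ∫Ψ·Ψ′ dx = [Ψ²/2] between the walls = 0.
Normalization: ∫|Ψ|² dx = 4.2613.
⟨p⟩ = 0.0000 and ⟨p²⟩ = 0.94288.
(Δp)² = 0.94288 − (0.0000)² = 0.94288.

0.943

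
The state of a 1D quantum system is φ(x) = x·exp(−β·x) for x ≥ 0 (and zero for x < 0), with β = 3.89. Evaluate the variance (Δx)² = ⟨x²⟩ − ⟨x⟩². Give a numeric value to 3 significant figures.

0.0496

Compute ⟨x⟩ and ⟨x²⟩ separately, then (Δx)² = ⟨x²⟩ − ⟨x⟩².
Every integrand reduces to terms xʲ·e^(−2βx) on [0, ∞); use ∫₀^∞ xʲ·e^(−2βx) dx = j!/(2β)^(j+1).
Normalization: ∫|φ|² dx = 0.0042471.
⟨x⟩ = 0.38560 and ⟨x²⟩ = 0.19825.
(Δx)² = 0.19825 − (0.38560)² = 0.049564.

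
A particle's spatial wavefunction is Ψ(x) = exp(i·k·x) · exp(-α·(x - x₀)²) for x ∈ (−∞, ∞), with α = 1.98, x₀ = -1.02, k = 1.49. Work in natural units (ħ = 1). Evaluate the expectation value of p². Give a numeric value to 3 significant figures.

p² Ψ = −ħ² d²Ψ/dx²; ⟨p²⟩ = −ħ² ∫ Ψ*·Ψ'' dx / ∫|Ψ|² dx.
Gaussian moments (u = x − x₀): ∫u^(2j)·e^(−2αu²) du = (2j−1)!!/(4α)^j · √(π/(2α)), odd powers integrate to 0; here √(π/(2α)) = 0.89069. Derivatives: Ψ′ = (ik − 2αu)·Ψ, Ψ″ = ((ik − 2αu)² − 2α)·Ψ; the odd-in-u pieces drop out.
State is unnormalized: ∫|Ψ|² dx = 0.89069, and ∫Ψ*·(−ħ² Ψ'') dx = 3.7410, so ⟨p²⟩ = 3.7410 / 0.89069.
⟨p²⟩ = 4.2001.

4.20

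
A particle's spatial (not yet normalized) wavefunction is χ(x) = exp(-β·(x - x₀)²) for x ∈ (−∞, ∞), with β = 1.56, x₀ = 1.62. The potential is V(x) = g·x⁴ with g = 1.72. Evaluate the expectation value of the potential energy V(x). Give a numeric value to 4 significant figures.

⟨V⟩ = ∫ V(x)·|χ|² dx / ∫|χ|² dx.
Gaussian moments (u = x − x₀): ∫u^(2j)·e^(−2βu²) du = (2j−1)!!/(4β)^j · √(π/(2β)), odd powers integrate to 0; here √(π/(2β)) = 1.0035.
State is unnormalized: ∫|χ|² dx = 1.0035, and ∫χ*·V(x)·χ dx = 16.376, so ⟨V⟩ = 16.376 / 1.0035.
⟨V⟩ = 16.319.

16.32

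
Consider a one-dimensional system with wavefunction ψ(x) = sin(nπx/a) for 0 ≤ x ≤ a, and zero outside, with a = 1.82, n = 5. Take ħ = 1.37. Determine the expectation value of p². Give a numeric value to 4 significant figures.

p² ψ = −ħ² d²ψ/dx²; ⟨p²⟩ = −ħ² ∫ ψ*·ψ'' dx / ∫|ψ|² dx.
d/dx sin(nπx/a) = (nπ/a)·cos(nπx/a) and d²/dx² sin(nπx/a) = −(nπ/a)²·sin(nπx/a); on 0 ≤ x ≤ a, ∫sin²(nπx/a) dx = a/2 and ∫sin(nπx/a)·cos(nπx/a) dx = 0.
State is unnormalized: ∫|ψ|² dx = 0.91000, and ∫ψ*·(−ħ² ψ'') dx = 127.23, so ⟨p²⟩ = 127.23 / 0.91000.
⟨p²⟩ = 139.81.

139.8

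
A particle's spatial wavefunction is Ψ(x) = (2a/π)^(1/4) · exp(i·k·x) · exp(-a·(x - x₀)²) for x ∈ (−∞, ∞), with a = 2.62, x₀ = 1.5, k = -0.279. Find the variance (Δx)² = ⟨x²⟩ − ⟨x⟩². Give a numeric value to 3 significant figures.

0.0954

Compute ⟨x⟩ and ⟨x²⟩ separately, then (Δx)² = ⟨x²⟩ − ⟨x⟩².
Gaussian moments (u = x − x₀): ∫u^(2j)·e^(−2au²) du = (2j−1)!!/(4a)^j · √(π/(2a)), odd powers integrate to 0; here √(π/(2a)) = 0.77430.
⟨x⟩ = 1.5000 and ⟨x²⟩ = 2.3454.
(Δx)² = 2.3454 − (1.5000)² = 0.095420.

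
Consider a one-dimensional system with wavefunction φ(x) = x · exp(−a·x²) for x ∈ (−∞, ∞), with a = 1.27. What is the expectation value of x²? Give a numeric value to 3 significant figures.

0.591

⟨x²⟩ = ∫ x²·|φ|² dx / ∫|φ|² dx (integrals over the domain).
Expand each integrand as polynomial × e^(−2ax²) and use ∫x^(2j)·e^(−2ax²) dx = (2j−1)!!/(4a)^j · √(π/(2a)), odd powers → 0; here √(π/(2a)) = 1.1121.
State is unnormalized: ∫|φ|² dx = 0.21892, and ∫φ*·x²·φ dx = 0.12929, so ⟨x²⟩ = 0.12929 / 0.21892.
⟨x²⟩ = 0.59055.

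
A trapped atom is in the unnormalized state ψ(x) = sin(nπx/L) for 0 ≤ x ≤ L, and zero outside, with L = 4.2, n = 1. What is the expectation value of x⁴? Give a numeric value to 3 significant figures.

⟨x⁴⟩ = ∫ x⁴·|ψ|² dx / ∫|ψ|² dx (integrals over the domain).
With sin²θ = (1 − cos2θ)/2 on 0 ≤ x ≤ L: ∫sin²(nπx/L) dx = L/2, ∫x·sin²(nπx/L) dx = L²/4, ∫x²·sin²(nπx/L) dx = L³·(1/6 − 1/(4n²π²)); higher powers xᵏ the same way, integrating xᵏ·cos(2nπx/L) by parts.
State is unnormalized: ∫|ψ|² dx = 2.1000, and ∫ψ*·x⁴·ψ dx = 74.545, so ⟨x⁴⟩ = 74.545 / 2.1000.
⟨x⁴⟩ = 35.498.

35.5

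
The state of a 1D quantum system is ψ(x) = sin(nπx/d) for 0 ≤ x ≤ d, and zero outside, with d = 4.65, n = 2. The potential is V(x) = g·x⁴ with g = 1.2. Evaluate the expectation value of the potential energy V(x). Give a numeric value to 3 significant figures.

⟨V⟩ = ∫ V(x)·|ψ|² dx / ∫|ψ|² dx.
With sin²θ = (1 − cos2θ)/2 on 0 ≤ x ≤ d: ∫sin²(nπx/d) dx = d/2, ∫x·sin²(nπx/d) dx = d²/4, ∫x²·sin²(nπx/d) dx = d³·(1/6 − 1/(4n²π²)); higher powers xᵏ the same way, integrating xᵏ·cos(2nπx/d) by parts.
State is unnormalized: ∫|ψ|² dx = 2.3250, and ∫ψ*·V(x)·ψ dx = 229.10, so ⟨V⟩ = 229.10 / 2.3250.
⟨V⟩ = 98.536.

98.5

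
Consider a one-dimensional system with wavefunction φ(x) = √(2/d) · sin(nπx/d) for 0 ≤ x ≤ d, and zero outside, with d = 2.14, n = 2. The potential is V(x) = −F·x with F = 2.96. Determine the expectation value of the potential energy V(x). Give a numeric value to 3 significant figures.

-3.17

⟨V⟩ = ∫ V(x)·|φ|² dx.
With sin²θ = (1 − cos2θ)/2 on 0 ≤ x ≤ d: ∫sin²(nπx/d) dx = d/2, ∫x·sin²(nπx/d) dx = d²/4, ∫x²·sin²(nπx/d) dx = d³·(1/6 − 1/(4n²π²)); higher powers xᵏ the same way, integrating xᵏ·cos(2nπx/d) by parts.
⟨V⟩ = -3.1672.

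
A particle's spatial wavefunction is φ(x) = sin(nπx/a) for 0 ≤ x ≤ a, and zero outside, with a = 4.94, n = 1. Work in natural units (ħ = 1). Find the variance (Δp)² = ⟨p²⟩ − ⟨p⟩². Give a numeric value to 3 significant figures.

0.404

Compute ⟨p⟩ and ⟨p²⟩ separately; (Δp)² = ⟨p²⟩ − ⟨p⟩².
d/dx sin(nπx/a) = (nπ/a)·cos(nπx/a) and d²/dx² sin(nπx/a) = −(nπ/a)²·sin(nπx/a); on 0 ≤ x ≤ a, ∫sin²(nπx/a) dx = a/2 and ∫sin(nπx/a)·cos(nπx/a) dx = 0.
Normalization: ∫|φ|² dx = 2.4700.
⟨p⟩ = 0.0000 and ⟨p²⟩ = 0.40443.
(Δp)² = 0.40443 − (0.0000)² = 0.40443.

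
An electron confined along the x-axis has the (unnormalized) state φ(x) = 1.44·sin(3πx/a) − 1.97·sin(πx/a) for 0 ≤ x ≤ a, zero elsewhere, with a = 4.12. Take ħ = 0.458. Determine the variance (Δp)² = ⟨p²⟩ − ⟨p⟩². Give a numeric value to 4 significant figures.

0.4618

Compute ⟨p⟩ and ⟨p²⟩ separately; (Δp)² = ⟨p²⟩ − ⟨p⟩².
d²/dx² sin(jπx/a) = −(jπ/a)²·sin(jπx/a); on 0 ≤ x ≤ a, ∫sin²(jπx/a) dx = a/2 and ∫sin(jπx/a)·sin(lπx/a) dx = 0 for j ≠ l, so only diagonal terms survive in ∫|φ|² and ∫φ·φ″; ∫φ·φ′ dx = [φ²/2] between the walls = 0.
Normalization: ∫|φ|² dx = 12.266.
⟨p⟩ = 0.0000 and ⟨p²⟩ = 0.46175.
(Δp)² = 0.46175 − (0.0000)² = 0.46175.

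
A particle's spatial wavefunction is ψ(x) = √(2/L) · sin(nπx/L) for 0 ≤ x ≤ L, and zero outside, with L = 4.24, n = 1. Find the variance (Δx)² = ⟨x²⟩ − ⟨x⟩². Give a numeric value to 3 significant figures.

0.587

Compute ⟨x⟩ and ⟨x²⟩ separately, then (Δx)² = ⟨x²⟩ − ⟨x⟩².
With sin²θ = (1 − cos2θ)/2 on 0 ≤ x ≤ L: ∫sin²(nπx/L) dx = L/2, ∫x·sin²(nπx/L) dx = L²/4, ∫x²·sin²(nπx/L) dx = L³·(1/6 − 1/(4n²π²)); higher powers xᵏ the same way, integrating xᵏ·cos(2nπx/L) by parts.
⟨x⟩ = 2.1200 and ⟨x²⟩ = 5.0818.
(Δx)² = 5.0818 − (2.1200)² = 0.58738.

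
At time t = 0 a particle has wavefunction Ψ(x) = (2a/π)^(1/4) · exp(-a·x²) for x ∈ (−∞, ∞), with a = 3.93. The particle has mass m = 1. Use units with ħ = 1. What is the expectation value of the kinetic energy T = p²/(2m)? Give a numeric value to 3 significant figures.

T = −(ħ²/2m) d²/dx², so ⟨T⟩ = −(ħ²/2m) ∫ Ψ*·Ψ'' dx; with m = 1.
Gaussian moments: ∫x^(2j)·e^(−2ax²) dx = (2j−1)!!/(4a)^j · √(π/(2a)), odd powers integrate to 0; here √(π/(2a)) = 0.63221. Derivatives: d/dx e^(−ax²) = −2ax·e^(−ax²), d²/dx² e^(−ax²) = (4a²x² − 2a)·e^(−ax²).
⟨T⟩ = 1.9650.

1.97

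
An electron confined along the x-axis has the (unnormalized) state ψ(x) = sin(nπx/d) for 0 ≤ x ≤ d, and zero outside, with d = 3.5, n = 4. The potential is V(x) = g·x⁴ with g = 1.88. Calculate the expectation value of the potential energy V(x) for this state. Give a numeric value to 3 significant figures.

54.7

⟨V⟩ = ∫ V(x)·|ψ|² dx / ∫|ψ|² dx.
With sin²θ = (1 − cos2θ)/2 on 0 ≤ x ≤ d: ∫sin²(nπx/d) dx = d/2, ∫x·sin²(nπx/d) dx = d²/4, ∫x²·sin²(nπx/d) dx = d³·(1/6 − 1/(4n²π²)); higher powers xᵏ the same way, integrating xᵏ·cos(2nπx/d) by parts.
State is unnormalized: ∫|ψ|² dx = 1.7500, and ∫ψ*·V(x)·ψ dx = 95.644, so ⟨V⟩ = 95.644 / 1.7500.
⟨V⟩ = 54.654.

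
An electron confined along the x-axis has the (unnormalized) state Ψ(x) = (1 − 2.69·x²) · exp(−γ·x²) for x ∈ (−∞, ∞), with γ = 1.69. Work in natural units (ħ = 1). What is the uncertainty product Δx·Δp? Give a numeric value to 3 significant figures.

Δx = √(⟨x²⟩−⟨x⟩²), Δp = √(⟨p²⟩−⟨p⟩²).
Expand each integrand as polynomial × e^(−2γx²) and use ∫x^(2j)·e^(−2γx²) dx = (2j−1)!!/(4γ)^j · √(π/(2γ)), odd powers → 0; here √(π/(2γ)) = 0.96409. Differentiate with the product rule, d/dx e^(−γx²) = −2γx·e^(−γx²).
Normalization: ∫|Ψ|² dx = 0.65479.
⟨x⟩ = 0.0000, ⟨x²⟩ = 0.21511 ⇒ Δx = 0.46380.
⟨p⟩ = 0.0000, ⟨p²⟩ = 7.2267 ⇒ Δp = 2.6882.
Δx·Δp = 1.2468.

1.25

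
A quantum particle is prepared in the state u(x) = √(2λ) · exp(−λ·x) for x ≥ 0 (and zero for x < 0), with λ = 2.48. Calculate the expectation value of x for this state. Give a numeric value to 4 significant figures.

0.2016

⟨x⟩ = ∫ x·|u|² dx (integrals over the domain).
Every integrand reduces to terms xʲ·e^(−2λx) on [0, ∞); use ∫₀^∞ xʲ·e^(−2λx) dx = j!/(2λ)^(j+1).
⟨x⟩ = 0.20161.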